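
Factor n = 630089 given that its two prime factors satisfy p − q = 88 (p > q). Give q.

Since p = q + 88, we have 630089 = q(q + 88), so q² + 88q − 630089 = 0.
Discriminant: 88² + 4·630089 = 7744 + 2520356 = 2528100; √2528100 = 1590.
q = (−88 + 1590)/2 = 751, and p = q + 88 = 839.
Check: 751 · 839 = 630089.

751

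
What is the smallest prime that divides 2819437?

37

2819437 is odd.
Digit sum 34, not divisible by 3.
Ends in 7: not divisible by 5.
7: 2819437 = 7·402776 + 5
11: 2819437 = 11·256312 + 5
13: 2819437 = 13·216879 + 10
17: 2819437 = 17·165849 + 4
19: 2819437 = 19·148391 + 8
23: 2819437 = 23·122584 + 5
29: 2819437 = 29·97221 + 28
31: 2819437 = 31·90949 + 18
37: 2819437 = 37·76201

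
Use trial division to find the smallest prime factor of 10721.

10721 is odd.
Digit sum 11, not divisible by 3.
Ends in 1: not divisible by 5.
7: 10721 = 7·1531 + 4
11: 10721 = 11·974 + 7
13: 10721 = 13·824 + 9
17: 10721 = 17·630 + 11
19: 10721 = 19·564 + 5
23: 10721 = 23·466 + 3
29: 10721 = 29·369 + 20
31: 10721 = 31·345 + 26
37: 10721 = 37·289 + 28
41: 10721 = 41·261 + 20
43: 10721 = 43·249 + 14
47: 10721 = 47·228 + 5
53: 10721 = 53·202 + 15
59: 10721 = 59·181 + 42
61: 10721 = 61·175 + 46
67: 10721 = 67·160 + 1
71: 10721 = 71·151

71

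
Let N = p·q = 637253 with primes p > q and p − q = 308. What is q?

Since p = q + 308, we have 637253 = q(q + 308), so q² + 308q − 637253 = 0.
Discriminant: 308² + 4·637253 = 94864 + 2549012 = 2643876; √2643876 = 1626.
q = (−308 + 1626)/2 = 659, and p = q + 308 = 967.
Check: 659 · 967 = 637253.

659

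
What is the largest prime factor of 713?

713 = 23 · 31
31 is prime.
So 713 = 23 · 31; the largest prime factor is 31.

31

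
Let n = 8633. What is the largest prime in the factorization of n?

8633 = 89 · 97
97 is prime.
So 8633 = 89 · 97; the largest prime factor is 97.

97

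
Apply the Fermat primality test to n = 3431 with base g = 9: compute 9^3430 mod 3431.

2327

9^1 ≡ 9 (mod 3431)
9^2 ≡ 9^2 = 81 ≡ 81 (mod 3431)
9^4 ≡ 81^2 = 6561 ≡ 3130 (mod 3431)
9^8 ≡ 3130^2 = 9796900 ≡ 1395 (mod 3431)
9^16 ≡ 1395^2 = 1946025 ≡ 648 (mod 3431)
9^32 ≡ 648^2 = 419904 ≡ 1322 (mod 3431)
9^64 ≡ 1322^2 = 1747684 ≡ 1305 (mod 3431)
9^128 ≡ 1305^2 = 1703025 ≡ 1249 (mod 3431)
9^256 ≡ 1249^2 = 1560001 ≡ 2327 (mod 3431)
9^512 ≡ 2327^2 = 5414929 ≡ 811 (mod 3431)
9^1024 ≡ 811^2 = 657721 ≡ 2400 (mod 3431)
9^2048 ≡ 2400^2 = 5760000 ≡ 2782 (mod 3431)
3430 = 2048 + 1024 + 256 + 64 + 32 + 4 + 2 in binary powers of 2.
So 9^3430 ≡ 2782 · 2400 · 2327 · 1305 · 1322 · 3130 · 81 ≡ 2327 (mod 3431).
Since 2327 ≠ 1, base 9 is a Fermat witness: 3431 is composite.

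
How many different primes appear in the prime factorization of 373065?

6

373065 = 3 · 124355
124355 = 5 · 24871
24871 = 7 · 3553
3553 = 11 · 323
323 = 17 · 19
373065 = 3 · 5 · 7 · 11 · 17 · 19, which has 6 distinct prime factors.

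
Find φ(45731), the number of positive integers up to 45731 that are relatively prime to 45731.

38088

Factor: 45731 = 7 · 47 · 139.
φ(45731) = (7−1) · (47−1) · (139−1) = 6 · 46 · 138 = 38088.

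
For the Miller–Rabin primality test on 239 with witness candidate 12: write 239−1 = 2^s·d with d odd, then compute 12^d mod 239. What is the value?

239 − 1 = 238 = 2^1 · 119, so d = 119.
12^1 ≡ 12 (mod 239)
12^2 ≡ 12^2 = 144 ≡ 144 (mod 239)
12^4 ≡ 144^2 = 20736 ≡ 182 (mod 239)
12^8 ≡ 182^2 = 33124 ≡ 142 (mod 239)
12^16 ≡ 142^2 = 20164 ≡ 88 (mod 239)
12^32 ≡ 88^2 = 7744 ≡ 96 (mod 239)
12^64 ≡ 96^2 = 9216 ≡ 134 (mod 239)
119 = 64 + 32 + 16 + 4 + 2 + 1 in binary powers of 2.
So 12^119 ≡ 134 · 96 · 88 · 182 · 144 · 12 ≡ 1 (mod 239).
Since 12^d ≡ 1 (mod 239), base 12 does not prove 239 composite.

1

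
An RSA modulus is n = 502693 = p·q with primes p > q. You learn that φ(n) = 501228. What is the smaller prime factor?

φ(n) = (p−1)(q−1) = n − (p+q) + 1, so p + q = 502693 − 501228 + 1 = 1466.
p and q are the roots of t² − 1466t + 502693 = 0.
Discriminant: 1466² − 4·502693 = 2149156 − 2010772 = 138384; √138384 = 372.
q = (1466 − 372)/2 = 547, p = (1466 + 372)/2 = 919.
Check: 547 · 919 = 502693.

547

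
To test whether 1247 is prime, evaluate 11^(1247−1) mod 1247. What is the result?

11^1 ≡ 11 (mod 1247)
11^2 ≡ 11^2 = 121 ≡ 121 (mod 1247)
11^4 ≡ 121^2 = 14641 ≡ 924 (mod 1247)
11^8 ≡ 924^2 = 853776 ≡ 828 (mod 1247)
11^16 ≡ 828^2 = 685584 ≡ 981 (mod 1247)
11^32 ≡ 981^2 = 962361 ≡ 924 (mod 1247)
11^64 ≡ 924^2 = 853776 ≡ 828 (mod 1247)
11^128 ≡ 828^2 = 685584 ≡ 981 (mod 1247)
11^256 ≡ 981^2 = 962361 ≡ 924 (mod 1247)
11^512 ≡ 924^2 = 853776 ≡ 828 (mod 1247)
11^1024 ≡ 828^2 = 685584 ≡ 981 (mod 1247)
1246 = 1024 + 128 + 64 + 16 + 8 + 4 + 2 in binary powers of 2.
So 11^1246 ≡ 981 · 981 · 828 · 981 · 828 · 924 · 121 ≡ 173 (mod 1247).
Since 173 ≠ 1, base 11 is a Fermat witness: 1247 is composite.

173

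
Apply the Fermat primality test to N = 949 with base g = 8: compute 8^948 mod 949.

1

8^1 ≡ 8 (mod 949)
8^2 ≡ 8^2 = 64 ≡ 64 (mod 949)
8^4 ≡ 64^2 = 4096 ≡ 300 (mod 949)
8^8 ≡ 300^2 = 90000 ≡ 794 (mod 949)
8^16 ≡ 794^2 = 630436 ≡ 300 (mod 949)
8^32 ≡ 300^2 = 90000 ≡ 794 (mod 949)
8^64 ≡ 794^2 = 630436 ≡ 300 (mod 949)
8^128 ≡ 300^2 = 90000 ≡ 794 (mod 949)
8^256 ≡ 794^2 = 630436 ≡ 300 (mod 949)
8^512 ≡ 300^2 = 90000 ≡ 794 (mod 949)
948 = 512 + 256 + 128 + 32 + 16 + 4 in binary powers of 2.
So 8^948 ≡ 794 · 300 · 794 · 794 · 300 · 300 ≡ 1 (mod 949).
Since the result is 1, base 8 gives no evidence that 949 is composite.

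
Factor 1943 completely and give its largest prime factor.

1943 = 29 · 67
67 is prime.
So 1943 = 29 · 67; the largest prime factor is 67.

67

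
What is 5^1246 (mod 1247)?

5^1 ≡ 5 (mod 1247)
5^2 ≡ 5^2 = 25 ≡ 25 (mod 1247)
5^4 ≡ 25^2 = 625 ≡ 625 (mod 1247)
5^8 ≡ 625^2 = 390625 ≡ 314 (mod 1247)
5^16 ≡ 314^2 = 98596 ≡ 83 (mod 1247)
5^32 ≡ 83^2 = 6889 ≡ 654 (mod 1247)
5^64 ≡ 654^2 = 427716 ≡ 1242 (mod 1247)
5^128 ≡ 1242^2 = 1542564 ≡ 25 (mod 1247)
5^256 ≡ 25^2 = 625 ≡ 625 (mod 1247)
5^512 ≡ 625^2 = 390625 ≡ 314 (mod 1247)
5^1024 ≡ 314^2 = 98596 ≡ 83 (mod 1247)
1246 = 1024 + 128 + 64 + 16 + 8 + 4 + 2 in binary powers of 2.
So 5^1246 ≡ 83 · 25 · 1242 · 83 · 314 · 625 · 25 ≡ 436 (mod 1247).
Since 436 ≠ 1, base 5 is a Fermat witness: 1247 is composite.

436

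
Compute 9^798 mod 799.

9^1 ≡ 9 (mod 799)
9^2 ≡ 9^2 = 81 ≡ 81 (mod 799)
9^4 ≡ 81^2 = 6561 ≡ 169 (mod 799)
9^8 ≡ 169^2 = 28561 ≡ 596 (mod 799)
9^16 ≡ 596^2 = 355216 ≡ 460 (mod 799)
9^32 ≡ 460^2 = 211600 ≡ 664 (mod 799)
9^64 ≡ 664^2 = 440896 ≡ 647 (mod 799)
9^128 ≡ 647^2 = 418609 ≡ 732 (mod 799)
9^256 ≡ 732^2 = 535824 ≡ 494 (mod 799)
9^512 ≡ 494^2 = 244036 ≡ 341 (mod 799)
798 = 512 + 256 + 16 + 8 + 4 + 2 in binary powers of 2.
So 9^798 ≡ 341 · 494 · 460 · 596 · 169 · 81 ≡ 225 (mod 799).
Since 225 ≠ 1, base 9 is a Fermat witness: 799 is composite.

225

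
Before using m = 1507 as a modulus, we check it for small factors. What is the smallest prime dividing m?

11

1507 is odd.
Digit sum 13, not divisible by 3.
Ends in 7: not divisible by 5.
7: 1507 = 7·215 + 2
11: 1507 = 11·137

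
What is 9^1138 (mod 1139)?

625

9^1 ≡ 9 (mod 1139)
9^2 ≡ 9^2 = 81 ≡ 81 (mod 1139)
9^4 ≡ 81^2 = 6561 ≡ 866 (mod 1139)
9^8 ≡ 866^2 = 749956 ≡ 494 (mod 1139)
9^16 ≡ 494^2 = 244036 ≡ 290 (mod 1139)
9^32 ≡ 290^2 = 84100 ≡ 953 (mod 1139)
9^64 ≡ 953^2 = 908209 ≡ 426 (mod 1139)
9^128 ≡ 426^2 = 181476 ≡ 375 (mod 1139)
9^256 ≡ 375^2 = 140625 ≡ 528 (mod 1139)
9^512 ≡ 528^2 = 278784 ≡ 868 (mod 1139)
9^1024 ≡ 868^2 = 753424 ≡ 545 (mod 1139)
1138 = 1024 + 64 + 32 + 16 + 2 in binary powers of 2.
So 9^1138 ≡ 545 · 426 · 953 · 290 · 81 ≡ 625 (mod 1139).
Since 625 ≠ 1, base 9 is a Fermat witness: 1139 is composite.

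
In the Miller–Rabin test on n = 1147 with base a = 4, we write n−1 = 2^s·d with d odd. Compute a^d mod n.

1147 − 1 = 1146 = 2^1 · 573, so d = 573.
4^1 ≡ 4 (mod 1147)
4^2 ≡ 4^2 = 16 ≡ 16 (mod 1147)
4^4 ≡ 16^2 = 256 ≡ 256 (mod 1147)
4^8 ≡ 256^2 = 65536 ≡ 157 (mod 1147)
4^16 ≡ 157^2 = 24649 ≡ 562 (mod 1147)
4^32 ≡ 562^2 = 315844 ≡ 419 (mod 1147)
4^64 ≡ 419^2 = 175561 ≡ 70 (mod 1147)
4^128 ≡ 70^2 = 4900 ≡ 312 (mod 1147)
4^256 ≡ 312^2 = 97344 ≡ 996 (mod 1147)
4^512 ≡ 996^2 = 992016 ≡ 1008 (mod 1147)
573 = 512 + 32 + 16 + 8 + 4 + 1 in binary powers of 2.
So 4^573 ≡ 1008 · 419 · 562 · 157 · 256 · 4 ≡ 529 (mod 1147).
Squaring chain: 529; never reaches −1, so base 4 is a Miller–Rabin witness that 1147 is composite.

529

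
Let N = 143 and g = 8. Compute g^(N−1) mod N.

8^1 ≡ 8 (mod 143)
8^2 ≡ 8^2 = 64 ≡ 64 (mod 143)
8^4 ≡ 64^2 = 4096 ≡ 92 (mod 143)
8^8 ≡ 92^2 = 8464 ≡ 27 (mod 143)
8^16 ≡ 27^2 = 729 ≡ 14 (mod 143)
8^32 ≡ 14^2 = 196 ≡ 53 (mod 143)
8^64 ≡ 53^2 = 2809 ≡ 92 (mod 143)
8^128 ≡ 92^2 = 8464 ≡ 27 (mod 143)
142 = 128 + 8 + 4 + 2 in binary powers of 2.
So 8^142 ≡ 27 · 27 · 92 · 64 ≡ 64 (mod 143).
Since 64 ≠ 1, base 8 is a Fermat witness: 143 is composite.

64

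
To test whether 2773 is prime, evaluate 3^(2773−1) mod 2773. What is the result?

1140

3^1 ≡ 3 (mod 2773)
3^2 ≡ 3^2 = 9 ≡ 9 (mod 2773)
3^4 ≡ 9^2 = 81 ≡ 81 (mod 2773)
3^8 ≡ 81^2 = 6561 ≡ 1015 (mod 2773)
3^16 ≡ 1015^2 = 1030225 ≡ 1442 (mod 2773)
3^32 ≡ 1442^2 = 2079364 ≡ 2387 (mod 2773)
3^64 ≡ 2387^2 = 5697769 ≡ 2027 (mod 2773)
3^128 ≡ 2027^2 = 4108729 ≡ 1916 (mod 2773)
3^256 ≡ 1916^2 = 3671056 ≡ 2377 (mod 2773)
3^512 ≡ 2377^2 = 5650129 ≡ 1528 (mod 2773)
3^1024 ≡ 1528^2 = 2334784 ≡ 2691 (mod 2773)
3^2048 ≡ 2691^2 = 7241481 ≡ 1178 (mod 2773)
2772 = 2048 + 512 + 128 + 64 + 16 + 4 in binary powers of 2.
So 3^2772 ≡ 1178 · 1528 · 1916 · 2027 · 1442 · 81 ≡ 1140 (mod 2773).
Since 1140 ≠ 1, base 3 is a Fermat witness: 2773 is composite.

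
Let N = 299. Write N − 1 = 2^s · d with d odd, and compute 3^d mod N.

299 − 1 = 298 = 2^1 · 149, so d = 149.
3^1 ≡ 3 (mod 299)
3^2 ≡ 3^2 = 9 ≡ 9 (mod 299)
3^4 ≡ 9^2 = 81 ≡ 81 (mod 299)
3^8 ≡ 81^2 = 6561 ≡ 282 (mod 299)
3^16 ≡ 282^2 = 79524 ≡ 289 (mod 299)
3^32 ≡ 289^2 = 83521 ≡ 100 (mod 299)
3^64 ≡ 100^2 = 10000 ≡ 133 (mod 299)
3^128 ≡ 133^2 = 17689 ≡ 48 (mod 299)
149 = 128 + 16 + 4 + 1 in binary powers of 2.
So 3^149 ≡ 48 · 289 · 81 · 3 ≡ 269 (mod 299).
Squaring chain: 269; never reaches −1, so base 3 is a Miller–Rabin witness that 299 is composite.

269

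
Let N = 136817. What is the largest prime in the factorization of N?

71

136817 = 41 · 3337
3337 = 47 · 71
71 is prime.
So 136817 = 41 · 47 · 71; the largest prime factor is 71.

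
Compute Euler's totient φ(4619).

4440

Factor: 4619 = 31 · 149.
φ(4619) = (31−1) · (149−1) = 30 · 148 = 4440.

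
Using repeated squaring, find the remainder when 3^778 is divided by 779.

214

3^1 ≡ 3 (mod 779)
3^2 ≡ 3^2 = 9 ≡ 9 (mod 779)
3^4 ≡ 9^2 = 81 ≡ 81 (mod 779)
3^8 ≡ 81^2 = 6561 ≡ 329 (mod 779)
3^16 ≡ 329^2 = 108241 ≡ 739 (mod 779)
3^32 ≡ 739^2 = 546121 ≡ 42 (mod 779)
3^64 ≡ 42^2 = 1764 ≡ 206 (mod 779)
3^128 ≡ 206^2 = 42436 ≡ 370 (mod 779)
3^256 ≡ 370^2 = 136900 ≡ 575 (mod 779)
3^512 ≡ 575^2 = 330625 ≡ 329 (mod 779)
778 = 512 + 256 + 8 + 2 in binary powers of 2.
So 3^778 ≡ 329 · 575 · 329 · 9 ≡ 214 (mod 779).
Since 214 ≠ 1, base 3 is a Fermat witness: 779 is composite.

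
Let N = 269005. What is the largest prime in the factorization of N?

269005 = 5 · 53801
53801 = 11 · 4891
4891 = 67 · 73
73 is prime.
So 269005 = 5 · 11 · 67 · 73; the largest prime factor is 73.

73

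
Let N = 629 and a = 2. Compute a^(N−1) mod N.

305

2^1 ≡ 2 (mod 629)
2^2 ≡ 2^2 = 4 ≡ 4 (mod 629)
2^4 ≡ 4^2 = 16 ≡ 16 (mod 629)
2^8 ≡ 16^2 = 256 ≡ 256 (mod 629)
2^16 ≡ 256^2 = 65536 ≡ 120 (mod 629)
2^32 ≡ 120^2 = 14400 ≡ 562 (mod 629)
2^64 ≡ 562^2 = 315844 ≡ 86 (mod 629)
2^128 ≡ 86^2 = 7396 ≡ 477 (mod 629)
2^256 ≡ 477^2 = 227529 ≡ 460 (mod 629)
2^512 ≡ 460^2 = 211600 ≡ 256 (mod 629)
628 = 512 + 64 + 32 + 16 + 4 in binary powers of 2.
So 2^628 ≡ 256 · 86 · 562 · 120 · 16 ≡ 305 (mod 629).
Since 305 ≠ 1, base 2 is a Fermat witness: 629 is composite.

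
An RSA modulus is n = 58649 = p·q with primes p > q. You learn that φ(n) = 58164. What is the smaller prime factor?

223

φ(n) = (p−1)(q−1) = n − (p+q) + 1, so p + q = 58649 − 58164 + 1 = 486.
p and q are the roots of t² − 486t + 58649 = 0.
Discriminant: 486² − 4·58649 = 236196 − 234596 = 1600; √1600 = 40.
q = (486 − 40)/2 = 223, p = (486 + 40)/2 = 263.
Check: 223 · 263 = 58649.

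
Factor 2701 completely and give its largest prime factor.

73

2701 = 37 · 73
73 is prime.
So 2701 = 37 · 73; the largest prime factor is 73.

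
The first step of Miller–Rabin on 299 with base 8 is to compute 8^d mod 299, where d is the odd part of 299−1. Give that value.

151

299 − 1 = 298 = 2^1 · 149, so d = 149.
8^1 ≡ 8 (mod 299)
8^2 ≡ 8^2 = 64 ≡ 64 (mod 299)
8^4 ≡ 64^2 = 4096 ≡ 209 (mod 299)
8^8 ≡ 209^2 = 43681 ≡ 27 (mod 299)
8^16 ≡ 27^2 = 729 ≡ 131 (mod 299)
8^32 ≡ 131^2 = 17161 ≡ 118 (mod 299)
8^64 ≡ 118^2 = 13924 ≡ 170 (mod 299)
8^128 ≡ 170^2 = 28900 ≡ 196 (mod 299)
149 = 128 + 16 + 4 + 1 in binary powers of 2.
So 8^149 ≡ 196 · 131 · 209 · 8 ≡ 151 (mod 299).
Squaring chain: 151; never reaches −1, so base 8 is a Miller–Rabin witness that 299 is composite.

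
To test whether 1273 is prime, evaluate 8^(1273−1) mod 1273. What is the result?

8^1 ≡ 8 (mod 1273)
8^2 ≡ 8^2 = 64 ≡ 64 (mod 1273)
8^4 ≡ 64^2 = 4096 ≡ 277 (mod 1273)
8^8 ≡ 277^2 = 76729 ≡ 349 (mod 1273)
8^16 ≡ 349^2 = 121801 ≡ 866 (mod 1273)
8^32 ≡ 866^2 = 749956 ≡ 159 (mod 1273)
8^64 ≡ 159^2 = 25281 ≡ 1094 (mod 1273)
8^128 ≡ 1094^2 = 1196836 ≡ 216 (mod 1273)
8^256 ≡ 216^2 = 46656 ≡ 828 (mod 1273)
8^512 ≡ 828^2 = 685584 ≡ 710 (mod 1273)
8^1024 ≡ 710^2 = 504100 ≡ 1265 (mod 1273)
1272 = 1024 + 128 + 64 + 32 + 16 + 8 in binary powers of 2.
So 8^1272 ≡ 1265 · 216 · 1094 · 159 · 866 · 349 ≡ 685 (mod 1273).
Since 685 ≠ 1, base 8 is a Fermat witness: 1273 is composite.

685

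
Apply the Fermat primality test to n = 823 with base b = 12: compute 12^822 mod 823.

1

12^1 ≡ 12 (mod 823)
12^2 ≡ 12^2 = 144 ≡ 144 (mod 823)
12^4 ≡ 144^2 = 20736 ≡ 161 (mod 823)
12^8 ≡ 161^2 = 25921 ≡ 408 (mod 823)
12^16 ≡ 408^2 = 166464 ≡ 218 (mod 823)
12^32 ≡ 218^2 = 47524 ≡ 613 (mod 823)
12^64 ≡ 613^2 = 375769 ≡ 481 (mod 823)
12^128 ≡ 481^2 = 231361 ≡ 98 (mod 823)
12^256 ≡ 98^2 = 9604 ≡ 551 (mod 823)
12^512 ≡ 551^2 = 303601 ≡ 737 (mod 823)
822 = 512 + 256 + 32 + 16 + 4 + 2 in binary powers of 2.
So 12^822 ≡ 737 · 551 · 613 · 218 · 161 · 144 ≡ 1 (mod 823).
Since the result is 1, base 12 gives no evidence that 823 is composite.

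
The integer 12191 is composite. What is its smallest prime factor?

73

12191 is odd.
Digit sum 14, not divisible by 3.
Ends in 1: not divisible by 5.
7: 12191 = 7·1741 + 4
11: 12191 = 11·1108 + 3
13: 12191 = 13·937 + 10
17: 12191 = 17·717 + 2
19: 12191 = 19·641 + 12
23: 12191 = 23·530 + 1
29: 12191 = 29·420 + 11
31: 12191 = 31·393 + 8
37: 12191 = 37·329 + 18
41: 12191 = 41·297 + 14
43: 12191 = 43·283 + 22
47: 12191 = 47·259 + 18
53: 12191 = 53·230 + 1
59: 12191 = 59·206 + 37
61: 12191 = 61·199 + 52
67: 12191 = 67·181 + 64
71: 12191 = 71·171 + 50
73: 12191 = 73·167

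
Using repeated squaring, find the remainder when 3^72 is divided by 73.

3^1 ≡ 3 (mod 73)
3^2 ≡ 3^2 = 9 ≡ 9 (mod 73)
3^4 ≡ 9^2 = 81 ≡ 8 (mod 73)
3^8 ≡ 8^2 = 64 ≡ 64 (mod 73)
3^16 ≡ 64^2 = 4096 ≡ 8 (mod 73)
3^32 ≡ 8^2 = 64 ≡ 64 (mod 73)
3^64 ≡ 64^2 = 4096 ≡ 8 (mod 73)
72 = 64 + 8 in binary powers of 2.
So 3^72 ≡ 8 · 64 ≡ 1 (mod 73).
Since the result is 1, base 3 gives no evidence that 73 is composite.

1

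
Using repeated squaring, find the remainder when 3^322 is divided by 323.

3^1 ≡ 3 (mod 323)
3^2 ≡ 3^2 = 9 ≡ 9 (mod 323)
3^4 ≡ 9^2 = 81 ≡ 81 (mod 323)
3^8 ≡ 81^2 = 6561 ≡ 101 (mod 323)
3^16 ≡ 101^2 = 10201 ≡ 188 (mod 323)
3^32 ≡ 188^2 = 35344 ≡ 137 (mod 323)
3^64 ≡ 137^2 = 18769 ≡ 35 (mod 323)
3^128 ≡ 35^2 = 1225 ≡ 256 (mod 323)
3^256 ≡ 256^2 = 65536 ≡ 290 (mod 323)
322 = 256 + 64 + 2 in binary powers of 2.
So 3^322 ≡ 290 · 35 · 9 ≡ 264 (mod 323).
Since 264 ≠ 1, base 3 is a Fermat witness: 323 is composite.

264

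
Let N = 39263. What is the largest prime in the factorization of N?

79

39263 = 7 · 5609
5609 = 71 · 79
79 is prime.
So 39263 = 7 · 71 · 79; the largest prime factor is 79.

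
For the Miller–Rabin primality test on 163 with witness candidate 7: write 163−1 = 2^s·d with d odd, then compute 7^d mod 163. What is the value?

162

163 − 1 = 162 = 2^1 · 81, so d = 81.
7^1 ≡ 7 (mod 163)
7^2 ≡ 7^2 = 49 ≡ 49 (mod 163)
7^4 ≡ 49^2 = 2401 ≡ 119 (mod 163)
7^8 ≡ 119^2 = 14161 ≡ 143 (mod 163)
7^16 ≡ 143^2 = 20449 ≡ 74 (mod 163)
7^32 ≡ 74^2 = 5476 ≡ 97 (mod 163)
7^64 ≡ 97^2 = 9409 ≡ 118 (mod 163)
81 = 64 + 16 + 1 in binary powers of 2.
So 7^81 ≡ 118 · 74 · 7 ≡ 162 (mod 163).
Since 7^d ≡ 162 (mod 163), base 7 does not prove 163 composite.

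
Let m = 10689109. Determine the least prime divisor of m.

97

10689109 is odd.
Digit sum 34, not divisible by 3.
Ends in 9: not divisible by 5.
7: 10689109 = 7·1527015 + 4
11: 10689109 = 11·971737 + 2
13: 10689109 = 13·822239 + 2
17: 10689109 = 17·628771 + 2
19: 10689109 = 19·562584 + 13
23: 10689109 = 23·464743 + 20
29: 10689109 = 29·368589 + 28
31: 10689109 = 31·344809 + 30
37: 10689109 = 37·288894 + 31
41: 10689109 = 41·260709 + 40
43: 10689109 = 43·248583 + 40
47: 10689109 = 47·227427 + 40
53: 10689109 = 53·201681 + 16
59: 10689109 = 59·181171 + 20
61: 10689109 = 61·175231 + 18
67: 10689109 = 67·159538 + 63
71: 10689109 = 71·150550 + 59
73: 10689109 = 73·146426 + 11
79: 10689109 = 79·135305 + 14
83: 10689109 = 83·128784 + 37
89: 10689109 = 89·120102 + 31
97: 10689109 = 97·110197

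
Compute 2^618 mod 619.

2^1 ≡ 2 (mod 619)
2^2 ≡ 2^2 = 4 ≡ 4 (mod 619)
2^4 ≡ 4^2 = 16 ≡ 16 (mod 619)
2^8 ≡ 16^2 = 256 ≡ 256 (mod 619)
2^16 ≡ 256^2 = 65536 ≡ 541 (mod 619)
2^32 ≡ 541^2 = 292681 ≡ 513 (mod 619)
2^64 ≡ 513^2 = 263169 ≡ 94 (mod 619)
2^128 ≡ 94^2 = 8836 ≡ 170 (mod 619)
2^256 ≡ 170^2 = 28900 ≡ 426 (mod 619)
2^512 ≡ 426^2 = 181476 ≡ 109 (mod 619)
618 = 512 + 64 + 32 + 8 + 2 in binary powers of 2.
So 2^618 ≡ 109 · 94 · 513 · 256 · 4 ≡ 1 (mod 619).
Since the result is 1, base 2 gives no evidence that 619 is composite.

1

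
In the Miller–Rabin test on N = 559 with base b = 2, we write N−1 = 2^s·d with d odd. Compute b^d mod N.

559 − 1 = 558 = 2^1 · 279, so d = 279.
2^1 ≡ 2 (mod 559)
2^2 ≡ 2^2 = 4 ≡ 4 (mod 559)
2^4 ≡ 4^2 = 16 ≡ 16 (mod 559)
2^8 ≡ 16^2 = 256 ≡ 256 (mod 559)
2^16 ≡ 256^2 = 65536 ≡ 133 (mod 559)
2^32 ≡ 133^2 = 17689 ≡ 360 (mod 559)
2^64 ≡ 360^2 = 129600 ≡ 471 (mod 559)
2^128 ≡ 471^2 = 221841 ≡ 477 (mod 559)
2^256 ≡ 477^2 = 227529 ≡ 16 (mod 559)
279 = 256 + 16 + 4 + 2 + 1 in binary powers of 2.
So 2^279 ≡ 16 · 133 · 16 · 4 · 2 ≡ 151 (mod 559).
Squaring chain: 151; never reaches −1, so base 2 is a Miller–Rabin witness that 559 is composite.

151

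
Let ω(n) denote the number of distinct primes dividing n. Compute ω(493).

493 = 17 · 29
493 = 17 · 29, which has 2 distinct prime factors.

2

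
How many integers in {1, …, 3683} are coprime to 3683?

3528

Factor: 3683 = 29 · 127.
φ(3683) = (29−1) · (127−1) = 28 · 126 = 3528.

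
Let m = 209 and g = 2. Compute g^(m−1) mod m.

2^1 ≡ 2 (mod 209)
2^2 ≡ 2^2 = 4 ≡ 4 (mod 209)
2^4 ≡ 4^2 = 16 ≡ 16 (mod 209)
2^8 ≡ 16^2 = 256 ≡ 47 (mod 209)
2^16 ≡ 47^2 = 2209 ≡ 119 (mod 209)
2^32 ≡ 119^2 = 14161 ≡ 158 (mod 209)
2^64 ≡ 158^2 = 24964 ≡ 93 (mod 209)
2^128 ≡ 93^2 = 8649 ≡ 80 (mod 209)
208 = 128 + 64 + 16 in binary powers of 2.
So 2^208 ≡ 80 · 93 · 119 ≡ 36 (mod 209).
Since 36 ≠ 1, base 2 is a Fermat witness: 209 is composite.

36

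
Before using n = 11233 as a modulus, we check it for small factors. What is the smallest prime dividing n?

47

11233 is odd.
Digit sum 10, not divisible by 3.
Ends in 3: not divisible by 5.
7: 11233 = 7·1604 + 5
11: 11233 = 11·1021 + 2
13: 11233 = 13·864 + 1
17: 11233 = 17·660 + 13
19: 11233 = 19·591 + 4
23: 11233 = 23·488 + 9
29: 11233 = 29·387 + 10
31: 11233 = 31·362 + 11
37: 11233 = 37·303 + 22
41: 11233 = 41·273 + 40
43: 11233 = 43·261 + 10
47: 11233 = 47·239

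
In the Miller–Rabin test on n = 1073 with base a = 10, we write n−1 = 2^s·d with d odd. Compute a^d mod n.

1073 − 1 = 1072 = 2^4 · 67, so d = 67.
10^1 ≡ 10 (mod 1073)
10^2 ≡ 10^2 = 100 ≡ 100 (mod 1073)
10^4 ≡ 100^2 = 10000 ≡ 343 (mod 1073)
10^8 ≡ 343^2 = 117649 ≡ 692 (mod 1073)
10^16 ≡ 692^2 = 478864 ≡ 306 (mod 1073)
10^32 ≡ 306^2 = 93636 ≡ 285 (mod 1073)
10^64 ≡ 285^2 = 81225 ≡ 750 (mod 1073)
67 = 64 + 2 + 1 in binary powers of 2.
So 10^67 ≡ 750 · 100 · 10 ≡ 1046 (mod 1073).
Squaring chain: 1046 → 729 → 306 → 285; never reaches −1, so base 10 is a Miller–Rabin witness that 1073 is composite.

1046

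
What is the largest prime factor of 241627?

241627 = 47 · 5141
5141 = 53 · 97
97 is prime.
So 241627 = 47 · 53 · 97; the largest prime factor is 97.

97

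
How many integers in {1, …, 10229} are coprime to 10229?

Factor: 10229 = 53 · 193.
φ(10229) = (53−1) · (193−1) = 52 · 192 = 9984.

9984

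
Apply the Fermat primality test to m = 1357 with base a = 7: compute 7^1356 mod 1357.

163

7^1 ≡ 7 (mod 1357)
7^2 ≡ 7^2 = 49 ≡ 49 (mod 1357)
7^4 ≡ 49^2 = 2401 ≡ 1044 (mod 1357)
7^8 ≡ 1044^2 = 1089936 ≡ 265 (mod 1357)
7^16 ≡ 265^2 = 70225 ≡ 1018 (mod 1357)
7^32 ≡ 1018^2 = 1036324 ≡ 933 (mod 1357)
7^64 ≡ 933^2 = 870489 ≡ 652 (mod 1357)
7^128 ≡ 652^2 = 425104 ≡ 363 (mod 1357)
7^256 ≡ 363^2 = 131769 ≡ 140 (mod 1357)
7^512 ≡ 140^2 = 19600 ≡ 602 (mod 1357)
7^1024 ≡ 602^2 = 362404 ≡ 85 (mod 1357)
1356 = 1024 + 256 + 64 + 8 + 4 in binary powers of 2.
So 7^1356 ≡ 85 · 140 · 652 · 265 · 1044 ≡ 163 (mod 1357).
Since 163 ≠ 1, base 7 is a Fermat witness: 1357 is composite.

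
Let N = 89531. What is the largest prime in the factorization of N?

97

89531 = 13 · 6887
6887 = 71 · 97
97 is prime.
So 89531 = 13 · 71 · 97; the largest prime factor is 97.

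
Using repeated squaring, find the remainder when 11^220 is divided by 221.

81

11^1 ≡ 11 (mod 221)
11^2 ≡ 11^2 = 121 ≡ 121 (mod 221)
11^4 ≡ 121^2 = 14641 ≡ 55 (mod 221)
11^8 ≡ 55^2 = 3025 ≡ 152 (mod 221)
11^16 ≡ 152^2 = 23104 ≡ 120 (mod 221)
11^32 ≡ 120^2 = 14400 ≡ 35 (mod 221)
11^64 ≡ 35^2 = 1225 ≡ 120 (mod 221)
11^128 ≡ 120^2 = 14400 ≡ 35 (mod 221)
220 = 128 + 64 + 16 + 8 + 4 in binary powers of 2.
So 11^220 ≡ 35 · 120 · 120 · 152 · 55 ≡ 81 (mod 221).
Since 81 ≠ 1, base 11 is a Fermat witness: 221 is composite.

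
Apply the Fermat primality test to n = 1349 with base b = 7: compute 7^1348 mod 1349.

292

7^1 ≡ 7 (mod 1349)
7^2 ≡ 7^2 = 49 ≡ 49 (mod 1349)
7^4 ≡ 49^2 = 2401 ≡ 1052 (mod 1349)
7^8 ≡ 1052^2 = 1106704 ≡ 524 (mod 1349)
7^16 ≡ 524^2 = 274576 ≡ 729 (mod 1349)
7^32 ≡ 729^2 = 531441 ≡ 1284 (mod 1349)
7^64 ≡ 1284^2 = 1648656 ≡ 178 (mod 1349)
7^128 ≡ 178^2 = 31684 ≡ 657 (mod 1349)
7^256 ≡ 657^2 = 431649 ≡ 1318 (mod 1349)
7^512 ≡ 1318^2 = 1737124 ≡ 961 (mod 1349)
7^1024 ≡ 961^2 = 923521 ≡ 805 (mod 1349)
1348 = 1024 + 256 + 64 + 4 in binary powers of 2.
So 7^1348 ≡ 805 · 1318 · 178 · 1052 ≡ 292 (mod 1349).
Since 292 ≠ 1, base 7 is a Fermat witness: 1349 is composite.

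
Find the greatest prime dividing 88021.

89

88021 = 23 · 3827
3827 = 43 · 89
89 is prime.
So 88021 = 23 · 43 · 89; the largest prime factor is 89.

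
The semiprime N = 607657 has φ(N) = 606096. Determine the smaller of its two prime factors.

733

φ(n) = (p−1)(q−1) = n − (p+q) + 1, so p + q = 607657 − 606096 + 1 = 1562.
p and q are the roots of t² − 1562t + 607657 = 0.
Discriminant: 1562² − 4·607657 = 2439844 − 2430628 = 9216; √9216 = 96.
q = (1562 − 96)/2 = 733, p = (1562 + 96)/2 = 829.
Check: 733 · 829 = 607657.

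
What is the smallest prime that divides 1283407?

1283407 is odd.
Digit sum 25, not divisible by 3.
Ends in 7: not divisible by 5.
7: 1283407 = 7·183343 + 6
11: 1283407 = 11·116673 + 4
13: 1283407 = 13·98723 + 8
17: 1283407 = 17·75494 + 9
19: 1283407 = 19·67547 + 14
23: 1283407 = 23·55800 + 7
29: 1283407 = 29·44255 + 12
31: 1283407 = 31·41400 + 7
37: 1283407 = 37·34686 + 25
41: 1283407 = 41·31302 + 25
43: 1283407 = 43·29846 + 29
47: 1283407 = 47·27306 + 25
53: 1283407 = 53·24215 + 12
59: 1283407 = 59·21752 + 39
61: 1283407 = 61·21039 + 28
67: 1283407 = 67·19155 + 22
71: 1283407 = 71·18076 + 11
73: 1283407 = 73·17580 + 67
79: 1283407 = 79·16245 + 52
83: 1283407 = 83·15462 + 61
89: 1283407 = 89·14420 + 27
97: 1283407 = 97·13231

97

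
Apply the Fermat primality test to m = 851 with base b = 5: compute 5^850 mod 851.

818

5^1 ≡ 5 (mod 851)
5^2 ≡ 5^2 = 25 ≡ 25 (mod 851)
5^4 ≡ 25^2 = 625 ≡ 625 (mod 851)
5^8 ≡ 625^2 = 390625 ≡ 16 (mod 851)
5^16 ≡ 16^2 = 256 ≡ 256 (mod 851)
5^32 ≡ 256^2 = 65536 ≡ 9 (mod 851)
5^64 ≡ 9^2 = 81 ≡ 81 (mod 851)
5^128 ≡ 81^2 = 6561 ≡ 604 (mod 851)
5^256 ≡ 604^2 = 364816 ≡ 588 (mod 851)
5^512 ≡ 588^2 = 345744 ≡ 238 (mod 851)
850 = 512 + 256 + 64 + 16 + 2 in binary powers of 2.
So 5^850 ≡ 238 · 588 · 81 · 256 · 25 ≡ 818 (mod 851).
Since 818 ≠ 1, base 5 is a Fermat witness: 851 is composite.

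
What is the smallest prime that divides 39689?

13

39689 is odd.
Digit sum 35, not divisible by 3.
Ends in 9: not divisible by 5.
7: 39689 = 7·5669 + 6
11: 39689 = 11·3608 + 1
13: 39689 = 13·3053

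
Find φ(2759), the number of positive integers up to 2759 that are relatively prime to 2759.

2640

Factor: 2759 = 31 · 89.
φ(2759) = (31−1) · (89−1) = 30 · 88 = 2640.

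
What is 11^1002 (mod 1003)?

661

11^1 ≡ 11 (mod 1003)
11^2 ≡ 11^2 = 121 ≡ 121 (mod 1003)
11^4 ≡ 121^2 = 14641 ≡ 599 (mod 1003)
11^8 ≡ 599^2 = 358801 ≡ 730 (mod 1003)
11^16 ≡ 730^2 = 532900 ≡ 307 (mod 1003)
11^32 ≡ 307^2 = 94249 ≡ 970 (mod 1003)
11^64 ≡ 970^2 = 940900 ≡ 86 (mod 1003)
11^128 ≡ 86^2 = 7396 ≡ 375 (mod 1003)
11^256 ≡ 375^2 = 140625 ≡ 205 (mod 1003)
11^512 ≡ 205^2 = 42025 ≡ 902 (mod 1003)
1002 = 512 + 256 + 128 + 64 + 32 + 8 + 2 in binary powers of 2.
So 11^1002 ≡ 902 · 205 · 375 · 86 · 970 · 730 · 121 ≡ 661 (mod 1003).
Since 661 ≠ 1, base 11 is a Fermat witness: 1003 is composite.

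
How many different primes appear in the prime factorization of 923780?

6

923780 = 2^2 · 230945
230945 = 5 · 46189
46189 = 11 · 4199
4199 = 13 · 323
323 = 17 · 19
923780 = 2^2 · 5 · 11 · 13 · 17 · 19, which has 6 distinct prime factors.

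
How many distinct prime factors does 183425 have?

183425 = 5^2 · 7337
7337 = 11 · 667
667 = 23 · 29
183425 = 5^2 · 11 · 23 · 29, which has 4 distinct prime factors.

4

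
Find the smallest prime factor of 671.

11

671 is odd.
Digit sum 14, not divisible by 3.
Ends in 1: not divisible by 5.
7: 671 = 7·95 + 6
11: 671 = 11·61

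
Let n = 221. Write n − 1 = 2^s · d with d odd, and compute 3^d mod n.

221 − 1 = 220 = 2^2 · 55, so d = 55.
3^1 ≡ 3 (mod 221)
3^2 ≡ 3^2 = 9 ≡ 9 (mod 221)
3^4 ≡ 9^2 = 81 ≡ 81 (mod 221)
3^8 ≡ 81^2 = 6561 ≡ 152 (mod 221)
3^16 ≡ 152^2 = 23104 ≡ 120 (mod 221)
3^32 ≡ 120^2 = 14400 ≡ 35 (mod 221)
55 = 32 + 16 + 4 + 2 + 1 in binary powers of 2.
So 3^55 ≡ 35 · 120 · 81 · 9 · 3 ≡ 198 (mod 221).
Squaring chain: 198 → 87; never reaches −1, so base 3 is a Miller–Rabin witness that 221 is composite.

198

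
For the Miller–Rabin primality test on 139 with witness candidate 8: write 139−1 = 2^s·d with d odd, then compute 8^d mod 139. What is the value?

138

139 − 1 = 138 = 2^1 · 69, so d = 69.
8^1 ≡ 8 (mod 139)
8^2 ≡ 8^2 = 64 ≡ 64 (mod 139)
8^4 ≡ 64^2 = 4096 ≡ 65 (mod 139)
8^8 ≡ 65^2 = 4225 ≡ 55 (mod 139)
8^16 ≡ 55^2 = 3025 ≡ 106 (mod 139)
8^32 ≡ 106^2 = 11236 ≡ 116 (mod 139)
8^64 ≡ 116^2 = 13456 ≡ 112 (mod 139)
69 = 64 + 4 + 1 in binary powers of 2.
So 8^69 ≡ 112 · 65 · 8 ≡ 138 (mod 139).
Since 8^d ≡ 138 (mod 139), base 8 does not prove 139 composite.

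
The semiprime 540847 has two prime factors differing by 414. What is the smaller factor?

557

Since p = q + 414, we have 540847 = q(q + 414), so q² + 414q − 540847 = 0.
Discriminant: 414² + 4·540847 = 171396 + 2163388 = 2334784; √2334784 = 1528.
q = (−414 + 1528)/2 = 557, and p = q + 414 = 971.
Check: 557 · 971 = 540847.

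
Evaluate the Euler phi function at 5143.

4968

Factor: 5143 = 37 · 139.
φ(5143) = (37−1) · (139−1) = 36 · 138 = 4968.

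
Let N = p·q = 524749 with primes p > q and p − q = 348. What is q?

571

Since p = q + 348, we have 524749 = q(q + 348), so q² + 348q − 524749 = 0.
Discriminant: 348² + 4·524749 = 121104 + 2098996 = 2220100; √2220100 = 1490.
q = (−348 + 1490)/2 = 571, and p = q + 348 = 919.
Check: 571 · 919 = 524749.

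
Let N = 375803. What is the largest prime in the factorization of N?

79

375803 = 67 · 5609
5609 = 71 · 79
79 is prime.
So 375803 = 67 · 71 · 79; the largest prime factor is 79.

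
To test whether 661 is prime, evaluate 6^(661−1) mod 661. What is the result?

6^1 ≡ 6 (mod 661)
6^2 ≡ 6^2 = 36 ≡ 36 (mod 661)
6^4 ≡ 36^2 = 1296 ≡ 635 (mod 661)
6^8 ≡ 635^2 = 403225 ≡ 15 (mod 661)
6^16 ≡ 15^2 = 225 ≡ 225 (mod 661)
6^32 ≡ 225^2 = 50625 ≡ 389 (mod 661)
6^64 ≡ 389^2 = 151321 ≡ 613 (mod 661)
6^128 ≡ 613^2 = 375769 ≡ 321 (mod 661)
6^256 ≡ 321^2 = 103041 ≡ 586 (mod 661)
6^512 ≡ 586^2 = 343396 ≡ 337 (mod 661)
660 = 512 + 128 + 16 + 4 in binary powers of 2.
So 6^660 ≡ 337 · 321 · 225 · 635 ≡ 1 (mod 661).
Since the result is 1, base 6 gives no evidence that 661 is composite.

1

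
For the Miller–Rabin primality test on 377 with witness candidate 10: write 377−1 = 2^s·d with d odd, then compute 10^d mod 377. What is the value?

377 − 1 = 376 = 2^3 · 47, so d = 47.
10^1 ≡ 10 (mod 377)
10^2 ≡ 10^2 = 100 ≡ 100 (mod 377)
10^4 ≡ 100^2 = 10000 ≡ 198 (mod 377)
10^8 ≡ 198^2 = 39204 ≡ 373 (mod 377)
10^16 ≡ 373^2 = 139129 ≡ 16 (mod 377)
10^32 ≡ 16^2 = 256 ≡ 256 (mod 377)
47 = 32 + 8 + 4 + 2 + 1 in binary powers of 2.
So 10^47 ≡ 256 · 373 · 198 · 100 · 10 ≡ 108 (mod 377).
Squaring chain: 108 → 354 → 152; never reaches −1, so base 10 is a Miller–Rabin witness that 377 is composite.

108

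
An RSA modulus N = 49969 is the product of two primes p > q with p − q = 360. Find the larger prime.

467

Since p = q + 360, we have 49969 = q(q + 360), so q² + 360q − 49969 = 0.
Discriminant: 360² + 4·49969 = 129600 + 199876 = 329476; √329476 = 574.
q = (−360 + 574)/2 = 107, and p = q + 360 = 467.
Check: 107 · 467 = 49969.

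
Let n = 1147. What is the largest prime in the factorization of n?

1147 = 31 · 37
37 is prime.
So 1147 = 31 · 37; the largest prime factor is 37.

37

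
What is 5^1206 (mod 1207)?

5^1 ≡ 5 (mod 1207)
5^2 ≡ 5^2 = 25 ≡ 25 (mod 1207)
5^4 ≡ 25^2 = 625 ≡ 625 (mod 1207)
5^8 ≡ 625^2 = 390625 ≡ 764 (mod 1207)
5^16 ≡ 764^2 = 583696 ≡ 715 (mod 1207)
5^32 ≡ 715^2 = 511225 ≡ 664 (mod 1207)
5^64 ≡ 664^2 = 440896 ≡ 341 (mod 1207)
5^128 ≡ 341^2 = 116281 ≡ 409 (mod 1207)
5^256 ≡ 409^2 = 167281 ≡ 715 (mod 1207)
5^512 ≡ 715^2 = 511225 ≡ 664 (mod 1207)
5^1024 ≡ 664^2 = 440896 ≡ 341 (mod 1207)
1206 = 1024 + 128 + 32 + 16 + 4 + 2 in binary powers of 2.
So 5^1206 ≡ 341 · 409 · 664 · 715 · 625 · 25 ≡ 1141 (mod 1207).
Since 1141 ≠ 1, base 5 is a Fermat witness: 1207 is composite.

1141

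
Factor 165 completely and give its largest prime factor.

11

165 = 3 · 55
55 = 5 · 11
11 is prime.
So 165 = 3 · 5 · 11; the largest prime factor is 11.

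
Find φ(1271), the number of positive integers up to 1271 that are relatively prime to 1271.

Factor: 1271 = 31 · 41.
φ(1271) = (31−1) · (41−1) = 30 · 40 = 1200.

1200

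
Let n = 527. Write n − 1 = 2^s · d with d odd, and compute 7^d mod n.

527 − 1 = 526 = 2^1 · 263, so d = 263.
7^1 ≡ 7 (mod 527)
7^2 ≡ 7^2 = 49 ≡ 49 (mod 527)
7^4 ≡ 49^2 = 2401 ≡ 293 (mod 527)
7^8 ≡ 293^2 = 85849 ≡ 475 (mod 527)
7^16 ≡ 475^2 = 225625 ≡ 69 (mod 527)
7^32 ≡ 69^2 = 4761 ≡ 18 (mod 527)
7^64 ≡ 18^2 = 324 ≡ 324 (mod 527)
7^128 ≡ 324^2 = 104976 ≡ 103 (mod 527)
7^256 ≡ 103^2 = 10609 ≡ 69 (mod 527)
263 = 256 + 4 + 2 + 1 in binary powers of 2.
So 7^263 ≡ 69 · 293 · 49 · 7 ≡ 165 (mod 527).
Squaring chain: 165; never reaches −1, so base 7 is a Miller–Rabin witness that 527 is composite.

165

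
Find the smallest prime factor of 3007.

31

3007 is odd.
Digit sum 10, not divisible by 3.
Ends in 7: not divisible by 5.
7: 3007 = 7·429 + 4
11: 3007 = 11·273 + 4
13: 3007 = 13·231 + 4
17: 3007 = 17·176 + 15
19: 3007 = 19·158 + 5
23: 3007 = 23·130 + 17
29: 3007 = 29·103 + 20
31: 3007 = 31·97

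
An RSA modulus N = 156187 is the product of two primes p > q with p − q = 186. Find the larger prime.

499

Since p = q + 186, we have 156187 = q(q + 186), so q² + 186q − 156187 = 0.
Discriminant: 186² + 4·156187 = 34596 + 624748 = 659344; √659344 = 812.
q = (−186 + 812)/2 = 313, and p = q + 186 = 499.
Check: 313 · 499 = 156187.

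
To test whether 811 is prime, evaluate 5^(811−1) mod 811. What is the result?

1

5^1 ≡ 5 (mod 811)
5^2 ≡ 5^2 = 25 ≡ 25 (mod 811)
5^4 ≡ 25^2 = 625 ≡ 625 (mod 811)
5^8 ≡ 625^2 = 390625 ≡ 534 (mod 811)
5^16 ≡ 534^2 = 285156 ≡ 495 (mod 811)
5^32 ≡ 495^2 = 245025 ≡ 103 (mod 811)
5^64 ≡ 103^2 = 10609 ≡ 66 (mod 811)
5^128 ≡ 66^2 = 4356 ≡ 301 (mod 811)
5^256 ≡ 301^2 = 90601 ≡ 580 (mod 811)
5^512 ≡ 580^2 = 336400 ≡ 646 (mod 811)
810 = 512 + 256 + 32 + 8 + 2 in binary powers of 2.
So 5^810 ≡ 646 · 580 · 103 · 534 · 25 ≡ 1 (mod 811).
Since the result is 1, base 5 gives no evidence that 811 is composite.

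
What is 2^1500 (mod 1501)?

2^1 ≡ 2 (mod 1501)
2^2 ≡ 2^2 = 4 ≡ 4 (mod 1501)
2^4 ≡ 4^2 = 16 ≡ 16 (mod 1501)
2^8 ≡ 16^2 = 256 ≡ 256 (mod 1501)
2^16 ≡ 256^2 = 65536 ≡ 993 (mod 1501)
2^32 ≡ 993^2 = 986049 ≡ 1393 (mod 1501)
2^64 ≡ 1393^2 = 1940449 ≡ 1157 (mod 1501)
2^128 ≡ 1157^2 = 1338649 ≡ 1258 (mod 1501)
2^256 ≡ 1258^2 = 1582564 ≡ 510 (mod 1501)
2^512 ≡ 510^2 = 260100 ≡ 427 (mod 1501)
2^1024 ≡ 427^2 = 182329 ≡ 708 (mod 1501)
1500 = 1024 + 256 + 128 + 64 + 16 + 8 + 4 in binary powers of 2.
So 2^1500 ≡ 708 · 510 · 1258 · 1157 · 993 · 256 · 16 ≡ 1128 (mod 1501).
Since 1128 ≠ 1, base 2 is a Fermat witness: 1501 is composite.

1128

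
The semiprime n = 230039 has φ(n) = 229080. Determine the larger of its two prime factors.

φ(n) = (p−1)(q−1) = n − (p+q) + 1, so p + q = 230039 − 229080 + 1 = 960.
p and q are the roots of t² − 960t + 230039 = 0.
Discriminant: 960² − 4·230039 = 921600 − 920156 = 1444; √1444 = 38.
q = (960 − 38)/2 = 461, p = (960 + 38)/2 = 499.
Check: 461 · 499 = 230039.

499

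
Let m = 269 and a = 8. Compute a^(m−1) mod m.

1

8^1 ≡ 8 (mod 269)
8^2 ≡ 8^2 = 64 ≡ 64 (mod 269)
8^4 ≡ 64^2 = 4096 ≡ 61 (mod 269)
8^8 ≡ 61^2 = 3721 ≡ 224 (mod 269)
8^16 ≡ 224^2 = 50176 ≡ 142 (mod 269)
8^32 ≡ 142^2 = 20164 ≡ 258 (mod 269)
8^64 ≡ 258^2 = 66564 ≡ 121 (mod 269)
8^128 ≡ 121^2 = 14641 ≡ 115 (mod 269)
8^256 ≡ 115^2 = 13225 ≡ 44 (mod 269)
268 = 256 + 8 + 4 in binary powers of 2.
So 8^268 ≡ 44 · 224 · 61 ≡ 1 (mod 269).
Since the result is 1, base 8 gives no evidence that 269 is composite.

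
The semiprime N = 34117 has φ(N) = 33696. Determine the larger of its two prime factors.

φ(n) = (p−1)(q−1) = n − (p+q) + 1, so p + q = 34117 − 33696 + 1 = 422.
p and q are the roots of t² − 422t + 34117 = 0.
Discriminant: 422² − 4·34117 = 178084 − 136468 = 41616; √41616 = 204.
q = (422 − 204)/2 = 109, p = (422 + 204)/2 = 313.
Check: 109 · 313 = 34117.

313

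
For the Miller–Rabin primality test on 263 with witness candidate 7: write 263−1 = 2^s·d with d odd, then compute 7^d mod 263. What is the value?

263 − 1 = 262 = 2^1 · 131, so d = 131.
7^1 ≡ 7 (mod 263)
7^2 ≡ 7^2 = 49 ≡ 49 (mod 263)
7^4 ≡ 49^2 = 2401 ≡ 34 (mod 263)
7^8 ≡ 34^2 = 1156 ≡ 104 (mod 263)
7^16 ≡ 104^2 = 10816 ≡ 33 (mod 263)
7^32 ≡ 33^2 = 1089 ≡ 37 (mod 263)
7^64 ≡ 37^2 = 1369 ≡ 54 (mod 263)
7^128 ≡ 54^2 = 2916 ≡ 23 (mod 263)
131 = 128 + 2 + 1 in binary powers of 2.
So 7^131 ≡ 23 · 49 · 7 ≡ 262 (mod 263).
Since 7^d ≡ 262 (mod 263), base 7 does not prove 263 composite.

262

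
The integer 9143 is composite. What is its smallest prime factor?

9143 is odd.
Digit sum 17, not divisible by 3.
Ends in 3: not divisible by 5.
7: 9143 = 7·1306 + 1
11: 9143 = 11·831 + 2
13: 9143 = 13·703 + 4
17: 9143 = 17·537 + 14
19: 9143 = 19·481 + 4
23: 9143 = 23·397 + 12
29: 9143 = 29·315 + 8
31: 9143 = 31·294 + 29
37: 9143 = 37·247 + 4
41: 9143 = 41·223

41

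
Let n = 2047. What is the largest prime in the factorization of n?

89

2047 = 23 · 89
89 is prime.
So 2047 = 23 · 89; the largest prime factor is 89.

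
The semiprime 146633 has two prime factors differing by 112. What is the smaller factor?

331

Since p = q + 112, we have 146633 = q(q + 112), so q² + 112q − 146633 = 0.
Discriminant: 112² + 4·146633 = 12544 + 586532 = 599076; √599076 = 774.
q = (−112 + 774)/2 = 331, and p = q + 112 = 443.
Check: 331 · 443 = 146633.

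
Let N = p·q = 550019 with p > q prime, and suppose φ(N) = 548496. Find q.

φ(n) = (p−1)(q−1) = n − (p+q) + 1, so p + q = 550019 − 548496 + 1 = 1524.
p and q are the roots of t² − 1524t + 550019 = 0.
Discriminant: 1524² − 4·550019 = 2322576 − 2200076 = 122500; √122500 = 350.
q = (1524 − 350)/2 = 587, p = (1524 + 350)/2 = 937.
Check: 587 · 937 = 550019.

587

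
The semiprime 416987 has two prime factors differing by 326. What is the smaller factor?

503

Since p = q + 326, we have 416987 = q(q + 326), so q² + 326q − 416987 = 0.
Discriminant: 326² + 4·416987 = 106276 + 1667948 = 1774224; √1774224 = 1332.
q = (−326 + 1332)/2 = 503, and p = q + 326 = 829.
Check: 503 · 829 = 416987.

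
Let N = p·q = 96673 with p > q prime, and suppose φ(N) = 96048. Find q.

φ(n) = (p−1)(q−1) = n − (p+q) + 1, so p + q = 96673 − 96048 + 1 = 626.
p and q are the roots of t² − 626t + 96673 = 0.
Discriminant: 626² − 4·96673 = 391876 − 386692 = 5184; √5184 = 72.
q = (626 − 72)/2 = 277, p = (626 + 72)/2 = 349.
Check: 277 · 349 = 96673.

277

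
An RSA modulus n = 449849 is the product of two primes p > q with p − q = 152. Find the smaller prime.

Since p = q + 152, we have 449849 = q(q + 152), so q² + 152q − 449849 = 0.
Discriminant: 152² + 4·449849 = 23104 + 1799396 = 1822500; √1822500 = 1350.
q = (−152 + 1350)/2 = 599, and p = q + 152 = 751.
Check: 599 · 751 = 449849.

599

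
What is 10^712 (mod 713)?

485

10^1 ≡ 10 (mod 713)
10^2 ≡ 10^2 = 100 ≡ 100 (mod 713)
10^4 ≡ 100^2 = 10000 ≡ 18 (mod 713)
10^8 ≡ 18^2 = 324 ≡ 324 (mod 713)
10^16 ≡ 324^2 = 104976 ≡ 165 (mod 713)
10^32 ≡ 165^2 = 27225 ≡ 131 (mod 713)
10^64 ≡ 131^2 = 17161 ≡ 49 (mod 713)
10^128 ≡ 49^2 = 2401 ≡ 262 (mod 713)
10^256 ≡ 262^2 = 68644 ≡ 196 (mod 713)
10^512 ≡ 196^2 = 38416 ≡ 627 (mod 713)
712 = 512 + 128 + 64 + 8 in binary powers of 2.
So 10^712 ≡ 627 · 262 · 49 · 324 ≡ 485 (mod 713).
Since 485 ≠ 1, base 10 is a Fermat witness: 713 is composite.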